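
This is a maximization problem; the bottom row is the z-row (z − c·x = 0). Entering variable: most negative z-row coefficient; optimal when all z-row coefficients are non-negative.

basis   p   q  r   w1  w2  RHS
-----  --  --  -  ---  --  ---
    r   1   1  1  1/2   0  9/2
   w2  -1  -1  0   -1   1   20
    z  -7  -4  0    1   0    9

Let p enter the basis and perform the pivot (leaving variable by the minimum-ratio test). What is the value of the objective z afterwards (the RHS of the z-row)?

81/2

Ratio test on column p — row 1: (9/2)/1 = 9/2; row 2: entry -1 ≤ 0. Minimum is 9/2 at row 1 (r leaves); pivot element 1.
Pivot on row 1; the z-row RHS becomes 9 − (-7)·(9/2) = 81/2.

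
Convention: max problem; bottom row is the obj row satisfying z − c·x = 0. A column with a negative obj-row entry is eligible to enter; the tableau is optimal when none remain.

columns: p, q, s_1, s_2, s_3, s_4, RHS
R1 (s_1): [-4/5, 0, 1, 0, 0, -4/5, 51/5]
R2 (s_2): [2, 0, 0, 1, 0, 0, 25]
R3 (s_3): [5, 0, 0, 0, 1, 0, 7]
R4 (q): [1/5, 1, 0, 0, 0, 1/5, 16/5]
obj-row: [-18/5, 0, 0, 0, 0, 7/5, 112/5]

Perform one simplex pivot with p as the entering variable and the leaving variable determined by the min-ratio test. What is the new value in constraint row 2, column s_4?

Ratio test on column p — row 1: entry -4/5 ≤ 0; row 2: 25/2 = 25/2; row 3: 7/5 = 7/5; row 4: (16/5)/(1/5) = 16. Minimum is 7/5 at row 3 (s_3 leaves); pivot element 5.
Divide row 3 by 5; eliminate column p from the other rows.
Row 2 update in column s_4: 0 − 2·0 = 0.

0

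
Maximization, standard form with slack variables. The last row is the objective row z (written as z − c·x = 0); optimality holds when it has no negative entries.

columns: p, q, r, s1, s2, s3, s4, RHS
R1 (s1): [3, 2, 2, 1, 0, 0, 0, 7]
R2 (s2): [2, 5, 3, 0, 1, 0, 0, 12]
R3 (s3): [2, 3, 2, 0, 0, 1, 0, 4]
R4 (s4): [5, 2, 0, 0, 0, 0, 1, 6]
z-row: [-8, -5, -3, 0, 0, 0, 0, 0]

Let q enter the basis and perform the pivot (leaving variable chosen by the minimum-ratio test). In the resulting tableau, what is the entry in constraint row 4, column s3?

Ratio test on column q — row 1: 7/2 = 7/2; row 2: 12/5 = 12/5; row 3: 4/3 = 4/3; row 4: 6/2 = 3. Minimum is 4/3 at row 3 (s3 leaves); pivot element 3.
Divide row 3 by 3; eliminate column q from the other rows.
Row 4 update in column s3: 0 − 2·(1/3) = -2/3.

-2/3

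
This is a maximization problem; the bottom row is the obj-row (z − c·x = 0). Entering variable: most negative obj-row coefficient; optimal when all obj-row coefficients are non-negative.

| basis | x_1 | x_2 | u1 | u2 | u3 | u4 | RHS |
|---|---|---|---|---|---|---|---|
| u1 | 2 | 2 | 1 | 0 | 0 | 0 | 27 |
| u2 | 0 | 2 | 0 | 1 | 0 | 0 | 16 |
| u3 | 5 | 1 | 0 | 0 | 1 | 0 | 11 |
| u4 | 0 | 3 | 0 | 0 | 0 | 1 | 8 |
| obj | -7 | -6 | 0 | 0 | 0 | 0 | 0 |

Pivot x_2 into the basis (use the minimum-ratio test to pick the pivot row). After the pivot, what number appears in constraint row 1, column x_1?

Ratio test on column x_2 — row 1: 27/2 = 27/2; row 2: 16/2 = 8; row 3: 11/1 = 11; row 4: 8/3 = 8/3. Minimum is 8/3 at row 4 (u4 leaves); pivot element 3.
Divide row 4 by 3; eliminate column x_2 from the other rows.
Row 1 update in column x_1: 2 − 2·0 = 2.

2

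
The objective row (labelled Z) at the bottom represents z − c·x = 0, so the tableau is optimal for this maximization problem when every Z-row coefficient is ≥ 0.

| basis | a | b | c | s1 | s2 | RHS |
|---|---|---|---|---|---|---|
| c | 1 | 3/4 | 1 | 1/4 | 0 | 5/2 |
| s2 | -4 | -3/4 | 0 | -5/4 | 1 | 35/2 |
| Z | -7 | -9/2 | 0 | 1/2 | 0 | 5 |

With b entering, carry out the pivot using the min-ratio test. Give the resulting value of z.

20

Ratio test on column b — row 1: (5/2)/(3/4) = 10/3; row 2: entry -3/4 ≤ 0. Minimum is 10/3 at row 1 (c leaves); pivot element 3/4.
Pivot on row 1; the Z-row RHS becomes 5 − (-9/2)·(10/3) = 20.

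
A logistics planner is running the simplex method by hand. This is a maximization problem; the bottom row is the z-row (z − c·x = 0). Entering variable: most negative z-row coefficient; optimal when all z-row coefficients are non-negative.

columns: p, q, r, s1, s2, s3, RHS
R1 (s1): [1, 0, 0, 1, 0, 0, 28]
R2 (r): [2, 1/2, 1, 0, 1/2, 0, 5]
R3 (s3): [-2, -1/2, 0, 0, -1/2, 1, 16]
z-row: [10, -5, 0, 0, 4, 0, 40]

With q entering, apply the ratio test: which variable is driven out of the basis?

r

Column q entries and ratios — s1: 0 ≤ 0, skip; r: 5/(1/2) = 10; s3: -1/2 ≤ 0, skip.
Smallest ratio is 10 in the row of r, so r leaves.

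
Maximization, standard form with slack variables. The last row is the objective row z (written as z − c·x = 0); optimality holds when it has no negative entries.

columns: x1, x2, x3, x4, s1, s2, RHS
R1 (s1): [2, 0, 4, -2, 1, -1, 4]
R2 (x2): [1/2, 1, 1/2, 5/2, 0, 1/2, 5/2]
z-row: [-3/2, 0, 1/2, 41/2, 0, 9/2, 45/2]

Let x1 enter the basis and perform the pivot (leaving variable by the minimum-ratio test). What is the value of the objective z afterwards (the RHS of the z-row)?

Ratio test on column x1 — row 1: 4/2 = 2; row 2: (5/2)/(1/2) = 5. Minimum is 2 at row 1 (s1 leaves); pivot element 2.
Pivot on row 1; the z-row RHS becomes 45/2 − (-3/2)·2 = 51/2.

51/2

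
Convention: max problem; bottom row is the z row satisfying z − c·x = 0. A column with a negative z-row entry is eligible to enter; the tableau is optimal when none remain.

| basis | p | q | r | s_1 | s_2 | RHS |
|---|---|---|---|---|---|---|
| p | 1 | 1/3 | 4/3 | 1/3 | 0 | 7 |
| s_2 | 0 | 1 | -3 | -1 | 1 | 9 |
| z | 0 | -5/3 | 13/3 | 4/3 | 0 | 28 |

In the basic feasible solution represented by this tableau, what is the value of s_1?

s_1 is not in the basis, so in the current basic feasible solution s_1 = 0.

0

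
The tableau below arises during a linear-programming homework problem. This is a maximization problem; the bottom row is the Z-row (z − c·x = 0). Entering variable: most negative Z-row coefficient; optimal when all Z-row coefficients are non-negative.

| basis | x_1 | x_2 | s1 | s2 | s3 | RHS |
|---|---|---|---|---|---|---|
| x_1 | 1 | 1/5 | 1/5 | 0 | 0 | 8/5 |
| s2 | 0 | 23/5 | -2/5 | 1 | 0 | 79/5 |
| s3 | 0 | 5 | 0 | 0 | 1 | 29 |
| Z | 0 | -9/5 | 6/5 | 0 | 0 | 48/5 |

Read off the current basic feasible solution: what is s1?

0

s1 is not in the basis, so in the current basic feasible solution s1 = 0.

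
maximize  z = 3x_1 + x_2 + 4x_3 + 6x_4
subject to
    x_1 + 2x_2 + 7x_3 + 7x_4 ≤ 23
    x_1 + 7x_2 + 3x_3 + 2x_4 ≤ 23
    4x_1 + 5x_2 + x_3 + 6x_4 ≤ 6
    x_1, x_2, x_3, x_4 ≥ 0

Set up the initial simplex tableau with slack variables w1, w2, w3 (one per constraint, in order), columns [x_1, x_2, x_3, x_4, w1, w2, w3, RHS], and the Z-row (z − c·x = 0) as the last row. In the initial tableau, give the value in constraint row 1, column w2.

Slack w2 belongs to constraint 2; its column is the unit vector e_2, so the entry in row 1 is 0.

0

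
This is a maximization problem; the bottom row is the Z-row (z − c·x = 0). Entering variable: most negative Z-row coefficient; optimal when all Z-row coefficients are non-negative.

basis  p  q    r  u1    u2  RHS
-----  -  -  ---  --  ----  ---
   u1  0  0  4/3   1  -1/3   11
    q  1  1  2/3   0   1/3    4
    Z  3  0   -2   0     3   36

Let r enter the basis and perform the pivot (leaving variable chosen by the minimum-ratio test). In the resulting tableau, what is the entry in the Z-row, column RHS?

Ratio test on column r — row 1: 11/(4/3) = 33/4; row 2: 4/(2/3) = 6. Minimum is 6 at row 2 (q leaves); pivot element 2/3.
Divide row 2 by 2/3; eliminate column r from the other rows.
Z-row update in column RHS: 36 − (-2)·6 = 48.

48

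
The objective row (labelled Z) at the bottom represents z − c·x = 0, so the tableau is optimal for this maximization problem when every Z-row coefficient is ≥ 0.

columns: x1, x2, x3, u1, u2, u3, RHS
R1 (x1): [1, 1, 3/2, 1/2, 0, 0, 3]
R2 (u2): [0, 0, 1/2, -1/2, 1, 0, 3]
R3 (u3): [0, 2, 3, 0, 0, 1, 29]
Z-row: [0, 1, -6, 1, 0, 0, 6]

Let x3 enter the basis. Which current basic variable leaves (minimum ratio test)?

x1

Column x3 entries and ratios — x1: 3/(3/2) = 2; u2: 3/(1/2) = 6; u3: 29/3 = 29/3.
Smallest ratio is 2 in the row of x1, so x1 leaves.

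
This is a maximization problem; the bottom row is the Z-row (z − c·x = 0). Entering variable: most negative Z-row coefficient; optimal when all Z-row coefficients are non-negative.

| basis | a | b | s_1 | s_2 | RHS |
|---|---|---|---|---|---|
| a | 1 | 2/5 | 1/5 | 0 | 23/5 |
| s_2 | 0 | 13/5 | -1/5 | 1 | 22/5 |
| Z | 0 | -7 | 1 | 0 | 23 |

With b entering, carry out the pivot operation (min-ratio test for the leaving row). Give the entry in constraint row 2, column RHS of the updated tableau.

22/13

Ratio test on column b — row 1: (23/5)/(2/5) = 23/2; row 2: (22/5)/(13/5) = 22/13. Minimum is 22/13 at row 2 (s_2 leaves); pivot element 13/5.
Divide row 2 by 13/5; eliminate column b from the other rows.
In the new row 2, the RHS entry is the old entry divided by the pivot: (22/5)/(13/5) = 22/13.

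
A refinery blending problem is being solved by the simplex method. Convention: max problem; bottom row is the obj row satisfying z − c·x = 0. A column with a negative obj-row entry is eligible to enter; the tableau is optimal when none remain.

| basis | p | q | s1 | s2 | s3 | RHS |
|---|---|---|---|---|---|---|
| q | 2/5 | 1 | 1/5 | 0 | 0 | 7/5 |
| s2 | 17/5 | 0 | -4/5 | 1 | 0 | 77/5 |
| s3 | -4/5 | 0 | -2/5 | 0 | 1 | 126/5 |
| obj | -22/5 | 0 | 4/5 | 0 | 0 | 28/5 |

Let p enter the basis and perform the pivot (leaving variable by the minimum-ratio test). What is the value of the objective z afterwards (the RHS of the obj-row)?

21

Ratio test on column p — row 1: (7/5)/(2/5) = 7/2; row 2: (77/5)/(17/5) = 77/17; row 3: entry -4/5 ≤ 0. Minimum is 7/2 at row 1 (q leaves); pivot element 2/5.
Pivot on row 1; the obj-row RHS becomes 28/5 − (-22/5)·(7/2) = 21.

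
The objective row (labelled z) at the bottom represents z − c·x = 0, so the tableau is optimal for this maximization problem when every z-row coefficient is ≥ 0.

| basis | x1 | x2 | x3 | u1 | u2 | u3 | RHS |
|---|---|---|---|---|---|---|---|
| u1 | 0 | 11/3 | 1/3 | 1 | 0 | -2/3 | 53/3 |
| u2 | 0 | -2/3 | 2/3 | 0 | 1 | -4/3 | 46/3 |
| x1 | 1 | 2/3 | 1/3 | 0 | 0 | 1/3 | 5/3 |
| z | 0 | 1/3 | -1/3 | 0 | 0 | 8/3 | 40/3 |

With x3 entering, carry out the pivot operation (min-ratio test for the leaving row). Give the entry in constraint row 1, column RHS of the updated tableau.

16

Ratio test on column x3 — row 1: (53/3)/(1/3) = 53; row 2: (46/3)/(2/3) = 23; row 3: (5/3)/(1/3) = 5. Minimum is 5 at row 3 (x1 leaves); pivot element 1/3.
Divide row 3 by 1/3; eliminate column x3 from the other rows.
Row 1 update in column RHS: 53/3 − (1/3)·5 = 16.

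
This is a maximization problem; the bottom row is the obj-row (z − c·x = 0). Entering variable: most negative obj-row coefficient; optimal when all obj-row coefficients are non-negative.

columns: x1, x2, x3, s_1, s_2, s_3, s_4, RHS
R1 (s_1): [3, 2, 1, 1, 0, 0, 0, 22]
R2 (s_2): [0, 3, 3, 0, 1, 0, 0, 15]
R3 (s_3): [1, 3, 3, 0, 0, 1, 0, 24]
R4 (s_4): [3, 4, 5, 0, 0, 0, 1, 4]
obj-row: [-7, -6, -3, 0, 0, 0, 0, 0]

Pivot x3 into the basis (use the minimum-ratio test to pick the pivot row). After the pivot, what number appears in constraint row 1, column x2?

6/5

Ratio test on column x3 — row 1: 22/1 = 22; row 2: 15/3 = 5; row 3: 24/3 = 8; row 4: 4/5 = 4/5. Minimum is 4/5 at row 4 (s_4 leaves); pivot element 5.
Divide row 4 by 5; eliminate column x3 from the other rows.
Row 1 update in column x2: 2 − 1·(4/5) = 6/5.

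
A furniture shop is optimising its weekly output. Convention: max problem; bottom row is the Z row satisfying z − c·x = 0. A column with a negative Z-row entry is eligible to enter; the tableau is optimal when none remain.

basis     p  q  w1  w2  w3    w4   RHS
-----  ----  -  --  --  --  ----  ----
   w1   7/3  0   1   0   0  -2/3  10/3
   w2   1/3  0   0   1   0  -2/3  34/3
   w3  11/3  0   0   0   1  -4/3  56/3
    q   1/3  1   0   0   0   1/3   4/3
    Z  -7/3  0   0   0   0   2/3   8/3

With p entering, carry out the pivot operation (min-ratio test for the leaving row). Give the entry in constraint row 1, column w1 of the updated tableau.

3/7

Ratio test on column p — row 1: (10/3)/(7/3) = 10/7; row 2: (34/3)/(1/3) = 34; row 3: (56/3)/(11/3) = 56/11; row 4: (4/3)/(1/3) = 4. Minimum is 10/7 at row 1 (w1 leaves); pivot element 7/3.
Divide row 1 by 7/3; eliminate column p from the other rows.
In the new row 1, the w1 entry is the old entry divided by the pivot: 1/(7/3) = 3/7.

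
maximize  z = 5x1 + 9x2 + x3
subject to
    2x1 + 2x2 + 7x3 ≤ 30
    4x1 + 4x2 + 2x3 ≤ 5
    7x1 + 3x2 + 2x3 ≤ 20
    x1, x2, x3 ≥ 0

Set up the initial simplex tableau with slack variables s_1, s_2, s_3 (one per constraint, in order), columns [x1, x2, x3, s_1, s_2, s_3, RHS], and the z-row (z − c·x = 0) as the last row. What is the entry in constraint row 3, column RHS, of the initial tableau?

20

The RHS of constraint 3 is b_3 = 20.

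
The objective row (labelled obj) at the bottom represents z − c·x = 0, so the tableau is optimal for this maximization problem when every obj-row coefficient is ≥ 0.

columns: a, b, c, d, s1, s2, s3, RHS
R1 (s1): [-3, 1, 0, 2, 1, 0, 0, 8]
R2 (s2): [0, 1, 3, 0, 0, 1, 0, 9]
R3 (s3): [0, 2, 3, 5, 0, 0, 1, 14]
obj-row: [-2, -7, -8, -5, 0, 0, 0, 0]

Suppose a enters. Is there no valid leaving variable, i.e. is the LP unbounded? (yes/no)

yes

Every constraint-row entry in column a is ≤ 0, so increasing a is unbounded.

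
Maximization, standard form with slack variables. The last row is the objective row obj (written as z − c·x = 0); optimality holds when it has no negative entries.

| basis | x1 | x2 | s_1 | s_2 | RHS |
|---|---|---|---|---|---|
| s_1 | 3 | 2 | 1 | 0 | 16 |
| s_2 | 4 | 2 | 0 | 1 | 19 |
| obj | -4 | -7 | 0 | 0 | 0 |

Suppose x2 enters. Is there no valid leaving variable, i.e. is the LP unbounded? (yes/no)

no

Column x2 has positive entries in row(s) 1, 2, so the ratio test bounds it — not unbounded.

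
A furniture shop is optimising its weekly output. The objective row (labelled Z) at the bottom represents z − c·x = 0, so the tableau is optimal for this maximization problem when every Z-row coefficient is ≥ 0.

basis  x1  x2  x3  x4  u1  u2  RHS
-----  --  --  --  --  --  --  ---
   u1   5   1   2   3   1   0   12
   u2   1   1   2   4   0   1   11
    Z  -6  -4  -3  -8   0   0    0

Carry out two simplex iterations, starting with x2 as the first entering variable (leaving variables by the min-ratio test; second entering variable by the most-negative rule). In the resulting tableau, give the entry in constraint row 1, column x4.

-1/4

Ratio test on column x2 — row 1: 12/1 = 12; row 2: 11/1 = 11. Minimum is 11 at row 2 (u2 leaves); pivot element 1.
Divide row 2 by 1; eliminate column x2 from the other rows.
Second iteration: most negative Z-row entry is -2 in column x1, so x1 enters.
Ratio test on column x1 — row 1: 1/4 = 1/4; row 2: 11/1 = 11. Minimum is 1/4 at row 1 (u1 leaves); pivot element 4.
Divide row 1 by 4; eliminate column x1 from the other rows.
After both pivots, the entry at constraint row 1, column x4 is -1/4.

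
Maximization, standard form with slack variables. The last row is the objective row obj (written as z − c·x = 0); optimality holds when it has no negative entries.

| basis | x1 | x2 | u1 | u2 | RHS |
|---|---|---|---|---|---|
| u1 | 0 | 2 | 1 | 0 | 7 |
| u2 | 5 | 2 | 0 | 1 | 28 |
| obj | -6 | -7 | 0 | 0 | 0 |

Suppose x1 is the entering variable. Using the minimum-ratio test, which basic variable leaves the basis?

Column x1 entries and ratios — u1: 0 ≤ 0, skip; u2: 28/5 = 28/5.
Smallest ratio is 28/5 in the row of u2, so u2 leaves.

u2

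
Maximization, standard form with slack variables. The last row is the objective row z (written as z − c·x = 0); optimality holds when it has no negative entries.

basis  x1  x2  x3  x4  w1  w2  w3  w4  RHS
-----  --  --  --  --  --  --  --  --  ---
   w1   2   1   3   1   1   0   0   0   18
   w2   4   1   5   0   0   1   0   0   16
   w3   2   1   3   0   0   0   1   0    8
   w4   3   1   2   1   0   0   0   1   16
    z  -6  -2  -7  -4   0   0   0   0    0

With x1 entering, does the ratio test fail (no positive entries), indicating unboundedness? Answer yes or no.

Column x1 has positive entries in row(s) 1, 2, 3, 4, so the ratio test bounds it — not unbounded.

no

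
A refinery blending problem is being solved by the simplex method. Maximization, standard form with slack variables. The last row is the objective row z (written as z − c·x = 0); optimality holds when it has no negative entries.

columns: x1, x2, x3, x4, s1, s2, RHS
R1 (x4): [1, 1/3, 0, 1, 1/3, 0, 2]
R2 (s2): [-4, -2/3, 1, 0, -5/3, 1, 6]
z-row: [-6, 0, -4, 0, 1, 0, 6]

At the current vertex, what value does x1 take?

0

x1 is not in the basis, so in the current basic feasible solution x1 = 0.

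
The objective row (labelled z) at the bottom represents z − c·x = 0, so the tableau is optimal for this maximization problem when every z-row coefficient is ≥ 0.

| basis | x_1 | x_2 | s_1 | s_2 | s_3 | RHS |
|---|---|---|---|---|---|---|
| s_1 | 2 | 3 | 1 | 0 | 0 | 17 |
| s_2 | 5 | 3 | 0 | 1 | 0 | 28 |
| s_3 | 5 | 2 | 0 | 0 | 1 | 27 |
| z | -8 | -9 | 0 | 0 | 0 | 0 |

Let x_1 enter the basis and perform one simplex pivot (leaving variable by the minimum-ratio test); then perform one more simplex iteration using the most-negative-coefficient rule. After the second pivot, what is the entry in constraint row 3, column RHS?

Ratio test on column x_1 — row 1: 17/2 = 17/2; row 2: 28/5 = 28/5; row 3: 27/5 = 27/5. Minimum is 27/5 at row 3 (s_3 leaves); pivot element 5.
Divide row 3 by 5; eliminate column x_1 from the other rows.
Second iteration: most negative z-row entry is -29/5 in column x_2, so x_2 enters.
Ratio test on column x_2 — row 1: (31/5)/(11/5) = 31/11; row 2: 1/1 = 1; row 3: (27/5)/(2/5) = 27/2. Minimum is 1 at row 2 (s_2 leaves); pivot element 1.
Divide row 2 by 1; eliminate column x_2 from the other rows.
After both pivots, the entry at constraint row 3, column RHS is 5.

5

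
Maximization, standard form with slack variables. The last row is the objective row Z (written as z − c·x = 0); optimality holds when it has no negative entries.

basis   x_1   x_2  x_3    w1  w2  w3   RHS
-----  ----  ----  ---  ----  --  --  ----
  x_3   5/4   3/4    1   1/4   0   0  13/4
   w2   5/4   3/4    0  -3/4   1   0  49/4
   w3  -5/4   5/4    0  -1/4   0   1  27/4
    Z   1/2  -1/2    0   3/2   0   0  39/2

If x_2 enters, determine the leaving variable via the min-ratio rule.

x_3

Column x_2 entries and ratios — x_3: (13/4)/(3/4) = 13/3; w2: (49/4)/(3/4) = 49/3; w3: (27/4)/(5/4) = 27/5.
Smallest ratio is 13/3 in the row of x_3, so x_3 leaves.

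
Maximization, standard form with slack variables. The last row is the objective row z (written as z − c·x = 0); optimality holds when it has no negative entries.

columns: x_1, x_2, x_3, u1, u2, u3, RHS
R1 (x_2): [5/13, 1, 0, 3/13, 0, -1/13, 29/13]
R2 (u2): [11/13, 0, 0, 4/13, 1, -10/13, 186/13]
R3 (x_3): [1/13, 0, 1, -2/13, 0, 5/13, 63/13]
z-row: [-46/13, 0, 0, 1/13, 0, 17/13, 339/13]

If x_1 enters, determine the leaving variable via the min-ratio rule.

x_2

Column x_1 entries and ratios — x_2: (29/13)/(5/13) = 29/5; u2: (186/13)/(11/13) = 186/11; x_3: (63/13)/(1/13) = 63.
Smallest ratio is 29/5 in the row of x_2, so x_2 leaves.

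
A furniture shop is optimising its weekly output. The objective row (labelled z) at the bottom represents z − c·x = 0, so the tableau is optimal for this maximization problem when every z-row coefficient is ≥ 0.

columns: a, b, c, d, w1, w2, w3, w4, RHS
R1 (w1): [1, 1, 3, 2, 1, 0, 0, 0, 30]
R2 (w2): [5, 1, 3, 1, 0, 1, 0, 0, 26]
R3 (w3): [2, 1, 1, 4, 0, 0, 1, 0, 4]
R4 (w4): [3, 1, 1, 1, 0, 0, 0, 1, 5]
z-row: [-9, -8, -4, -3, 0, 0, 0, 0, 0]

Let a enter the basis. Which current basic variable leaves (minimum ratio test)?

w4

Column a entries and ratios — w1: 30/1 = 30; w2: 26/5 = 26/5; w3: 4/2 = 2; w4: 5/3 = 5/3.
Smallest ratio is 5/3 in the row of w4, so w4 leaves.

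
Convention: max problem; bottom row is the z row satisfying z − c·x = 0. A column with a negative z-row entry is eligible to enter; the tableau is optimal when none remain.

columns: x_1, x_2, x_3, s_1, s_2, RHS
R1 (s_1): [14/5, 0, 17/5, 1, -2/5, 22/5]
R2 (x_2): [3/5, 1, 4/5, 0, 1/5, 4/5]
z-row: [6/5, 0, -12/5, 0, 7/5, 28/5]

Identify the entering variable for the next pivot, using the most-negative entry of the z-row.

x_3

Negative z-row entries: x_3: -12/5.
The most negative is -12/5 in column x_3, so x_3 enters.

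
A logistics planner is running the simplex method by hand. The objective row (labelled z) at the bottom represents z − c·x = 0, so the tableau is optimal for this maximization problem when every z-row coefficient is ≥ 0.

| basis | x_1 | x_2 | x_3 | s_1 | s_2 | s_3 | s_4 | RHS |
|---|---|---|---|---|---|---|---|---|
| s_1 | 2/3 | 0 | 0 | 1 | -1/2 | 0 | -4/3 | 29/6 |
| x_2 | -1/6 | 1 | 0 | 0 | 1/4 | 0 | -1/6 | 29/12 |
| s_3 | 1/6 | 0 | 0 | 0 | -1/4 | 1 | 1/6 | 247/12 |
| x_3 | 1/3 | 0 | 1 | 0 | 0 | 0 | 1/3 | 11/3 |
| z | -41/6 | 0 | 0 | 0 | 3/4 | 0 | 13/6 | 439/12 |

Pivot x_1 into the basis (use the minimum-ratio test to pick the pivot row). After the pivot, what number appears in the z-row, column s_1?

Ratio test on column x_1 — row 1: (29/6)/(2/3) = 29/4; row 2: entry -1/6 ≤ 0; row 3: (247/12)/(1/6) = 247/2; row 4: (11/3)/(1/3) = 11. Minimum is 29/4 at row 1 (s_1 leaves); pivot element 2/3.
Divide row 1 by 2/3; eliminate column x_1 from the other rows.
z-row update in column s_1: 0 − (-41/6)·(3/2) = 41/4.

41/4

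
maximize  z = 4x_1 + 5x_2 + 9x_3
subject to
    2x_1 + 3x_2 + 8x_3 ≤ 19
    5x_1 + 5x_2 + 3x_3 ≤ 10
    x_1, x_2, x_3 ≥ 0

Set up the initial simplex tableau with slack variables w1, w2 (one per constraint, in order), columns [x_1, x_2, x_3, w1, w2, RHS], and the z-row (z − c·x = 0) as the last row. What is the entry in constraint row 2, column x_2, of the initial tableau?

Constraint 2 has coefficient 5 on x_2.

5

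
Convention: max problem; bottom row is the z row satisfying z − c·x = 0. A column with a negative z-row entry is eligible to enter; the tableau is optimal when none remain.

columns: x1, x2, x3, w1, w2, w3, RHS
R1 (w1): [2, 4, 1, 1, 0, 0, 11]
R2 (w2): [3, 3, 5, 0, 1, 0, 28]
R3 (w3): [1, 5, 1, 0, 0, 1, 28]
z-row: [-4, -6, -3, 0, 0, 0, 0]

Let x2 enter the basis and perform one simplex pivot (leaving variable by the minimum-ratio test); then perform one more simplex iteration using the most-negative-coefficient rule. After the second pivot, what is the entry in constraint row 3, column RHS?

262/17

Ratio test on column x2 — row 1: 11/4 = 11/4; row 2: 28/3 = 28/3; row 3: 28/5 = 28/5. Minimum is 11/4 at row 1 (w1 leaves); pivot element 4.
Divide row 1 by 4; eliminate column x2 from the other rows.
Second iteration: most negative z-row entry is -3/2 in column x3, so x3 enters.
Ratio test on column x3 — row 1: (11/4)/(1/4) = 11; row 2: (79/4)/(17/4) = 79/17; row 3: entry -1/4 ≤ 0. Minimum is 79/17 at row 2 (w2 leaves); pivot element 17/4.
Divide row 2 by 17/4; eliminate column x3 from the other rows.
After both pivots, the entry at constraint row 3, column RHS is 262/17.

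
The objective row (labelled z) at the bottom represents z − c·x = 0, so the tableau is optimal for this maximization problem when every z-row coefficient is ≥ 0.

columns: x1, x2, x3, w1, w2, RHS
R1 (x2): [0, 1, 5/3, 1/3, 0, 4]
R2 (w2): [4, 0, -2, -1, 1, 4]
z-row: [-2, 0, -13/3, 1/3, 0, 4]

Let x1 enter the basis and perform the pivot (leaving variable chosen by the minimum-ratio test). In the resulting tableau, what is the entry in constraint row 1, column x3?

5/3

Ratio test on column x1 — row 1: entry 0 ≤ 0; row 2: 4/4 = 1. Minimum is 1 at row 2 (w2 leaves); pivot element 4.
Divide row 2 by 4; eliminate column x1 from the other rows.
Row 1 update in column x3: 5/3 − 0·(-1/2) = 5/3.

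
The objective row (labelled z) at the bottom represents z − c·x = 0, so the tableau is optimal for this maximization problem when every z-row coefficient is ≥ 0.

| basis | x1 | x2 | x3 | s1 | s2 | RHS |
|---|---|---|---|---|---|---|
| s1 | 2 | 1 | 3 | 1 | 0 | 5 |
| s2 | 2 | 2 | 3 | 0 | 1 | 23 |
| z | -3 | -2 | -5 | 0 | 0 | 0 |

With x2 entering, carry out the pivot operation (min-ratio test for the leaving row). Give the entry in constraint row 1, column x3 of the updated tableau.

3

Ratio test on column x2 — row 1: 5/1 = 5; row 2: 23/2 = 23/2. Minimum is 5 at row 1 (s1 leaves); pivot element 1.
Divide row 1 by 1; eliminate column x2 from the other rows.
In the new row 1, the x3 entry is the old entry divided by the pivot: 3/1 = 3.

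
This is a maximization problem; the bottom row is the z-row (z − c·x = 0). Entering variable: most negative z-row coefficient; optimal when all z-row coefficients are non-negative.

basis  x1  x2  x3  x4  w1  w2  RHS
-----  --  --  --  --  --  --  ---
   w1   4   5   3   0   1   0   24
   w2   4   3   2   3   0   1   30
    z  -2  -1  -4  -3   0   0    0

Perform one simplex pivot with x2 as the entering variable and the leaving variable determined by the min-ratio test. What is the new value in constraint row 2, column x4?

3

Ratio test on column x2 — row 1: 24/5 = 24/5; row 2: 30/3 = 10. Minimum is 24/5 at row 1 (w1 leaves); pivot element 5.
Divide row 1 by 5; eliminate column x2 from the other rows.
Row 2 update in column x4: 3 − 3·0 = 3.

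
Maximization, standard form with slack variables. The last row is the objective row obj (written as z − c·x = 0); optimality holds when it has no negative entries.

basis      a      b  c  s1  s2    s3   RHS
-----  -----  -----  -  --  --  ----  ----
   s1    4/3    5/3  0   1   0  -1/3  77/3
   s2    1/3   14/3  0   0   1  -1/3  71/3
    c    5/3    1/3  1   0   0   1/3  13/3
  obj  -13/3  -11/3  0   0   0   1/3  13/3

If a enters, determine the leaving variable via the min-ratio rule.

c

Column a entries and ratios — s1: (77/3)/(4/3) = 77/4; s2: (71/3)/(1/3) = 71; c: (13/3)/(5/3) = 13/5.
Smallest ratio is 13/5 in the row of c, so c leaves.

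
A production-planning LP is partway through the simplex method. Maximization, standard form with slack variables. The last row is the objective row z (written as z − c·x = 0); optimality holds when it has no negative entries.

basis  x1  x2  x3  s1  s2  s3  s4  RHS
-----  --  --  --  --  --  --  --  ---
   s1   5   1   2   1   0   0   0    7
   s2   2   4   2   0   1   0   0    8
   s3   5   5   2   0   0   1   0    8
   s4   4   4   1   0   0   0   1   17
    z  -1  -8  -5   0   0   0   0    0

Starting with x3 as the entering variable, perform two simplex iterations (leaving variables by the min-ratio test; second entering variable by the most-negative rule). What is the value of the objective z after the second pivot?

Ratio test on column x3 — row 1: 7/2 = 7/2; row 2: 8/2 = 4; row 3: 8/2 = 4; row 4: 17/1 = 17. Minimum is 7/2 at row 1 (s1 leaves); pivot element 2.
Pivot on row 1; the z-row RHS becomes 0 − (-5)·(7/2) = 35/2.
Next entering variable (most negative z-row entry -11/2): x2.
Ratio test on column x2 — row 1: (7/2)/(1/2) = 7; row 2: 1/3 = 1/3; row 3: 1/4 = 1/4; row 4: (27/2)/(7/2) = 27/7. Minimum is 1/4 at row 3 (s3 leaves); pivot element 4.
After the second pivot the z-row RHS is 35/2 − (-11/2)·(1/4) = 151/8.

151/8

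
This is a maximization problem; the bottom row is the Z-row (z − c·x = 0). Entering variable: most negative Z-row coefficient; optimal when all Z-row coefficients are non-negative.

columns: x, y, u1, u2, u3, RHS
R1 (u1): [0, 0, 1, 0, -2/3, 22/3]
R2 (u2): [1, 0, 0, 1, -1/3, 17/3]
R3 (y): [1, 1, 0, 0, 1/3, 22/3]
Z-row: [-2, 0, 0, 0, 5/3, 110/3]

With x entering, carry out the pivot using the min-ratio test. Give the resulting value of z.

Ratio test on column x — row 1: entry 0 ≤ 0; row 2: (17/3)/1 = 17/3; row 3: (22/3)/1 = 22/3. Minimum is 17/3 at row 2 (u2 leaves); pivot element 1.
Pivot on row 2; the Z-row RHS becomes 110/3 − (-2)·(17/3) = 48.

48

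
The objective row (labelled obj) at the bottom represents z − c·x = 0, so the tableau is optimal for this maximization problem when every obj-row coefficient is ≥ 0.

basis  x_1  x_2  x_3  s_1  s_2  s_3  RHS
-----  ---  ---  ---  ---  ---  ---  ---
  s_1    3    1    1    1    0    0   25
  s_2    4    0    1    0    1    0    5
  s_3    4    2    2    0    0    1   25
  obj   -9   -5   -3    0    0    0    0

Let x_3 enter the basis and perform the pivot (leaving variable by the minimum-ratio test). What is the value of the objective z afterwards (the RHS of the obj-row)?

Ratio test on column x_3 — row 1: 25/1 = 25; row 2: 5/1 = 5; row 3: 25/2 = 25/2. Minimum is 5 at row 2 (s_2 leaves); pivot element 1.
Pivot on row 2; the obj-row RHS becomes 0 − (-3)·5 = 15.

15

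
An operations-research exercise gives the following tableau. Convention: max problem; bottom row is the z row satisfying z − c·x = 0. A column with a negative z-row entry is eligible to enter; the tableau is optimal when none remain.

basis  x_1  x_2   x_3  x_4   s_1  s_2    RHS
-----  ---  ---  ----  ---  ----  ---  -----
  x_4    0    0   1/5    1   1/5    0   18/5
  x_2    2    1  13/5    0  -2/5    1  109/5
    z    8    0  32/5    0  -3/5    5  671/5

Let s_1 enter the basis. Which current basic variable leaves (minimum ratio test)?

Column s_1 entries and ratios — x_4: (18/5)/(1/5) = 18; x_2: -2/5 ≤ 0, skip.
Smallest ratio is 18 in the row of x_4, so x_4 leaves.

x_4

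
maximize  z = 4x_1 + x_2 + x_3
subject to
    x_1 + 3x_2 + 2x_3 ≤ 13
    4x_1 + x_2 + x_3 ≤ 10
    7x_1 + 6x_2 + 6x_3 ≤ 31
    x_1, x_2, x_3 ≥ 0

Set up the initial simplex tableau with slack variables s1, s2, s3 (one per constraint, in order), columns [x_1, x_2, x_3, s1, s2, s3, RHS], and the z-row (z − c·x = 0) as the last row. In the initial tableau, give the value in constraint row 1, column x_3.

Constraint 1 has coefficient 2 on x_3.

2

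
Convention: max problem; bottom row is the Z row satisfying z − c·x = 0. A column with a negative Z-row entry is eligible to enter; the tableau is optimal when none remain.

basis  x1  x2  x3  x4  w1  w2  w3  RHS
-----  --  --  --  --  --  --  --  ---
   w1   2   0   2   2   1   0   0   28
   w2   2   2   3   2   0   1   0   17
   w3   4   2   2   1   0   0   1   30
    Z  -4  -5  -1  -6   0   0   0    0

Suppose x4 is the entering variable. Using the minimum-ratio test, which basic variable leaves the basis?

Column x4 entries and ratios — w1: 28/2 = 14; w2: 17/2 = 17/2; w3: 30/1 = 30.
Smallest ratio is 17/2 in the row of w2, so w2 leaves.

w2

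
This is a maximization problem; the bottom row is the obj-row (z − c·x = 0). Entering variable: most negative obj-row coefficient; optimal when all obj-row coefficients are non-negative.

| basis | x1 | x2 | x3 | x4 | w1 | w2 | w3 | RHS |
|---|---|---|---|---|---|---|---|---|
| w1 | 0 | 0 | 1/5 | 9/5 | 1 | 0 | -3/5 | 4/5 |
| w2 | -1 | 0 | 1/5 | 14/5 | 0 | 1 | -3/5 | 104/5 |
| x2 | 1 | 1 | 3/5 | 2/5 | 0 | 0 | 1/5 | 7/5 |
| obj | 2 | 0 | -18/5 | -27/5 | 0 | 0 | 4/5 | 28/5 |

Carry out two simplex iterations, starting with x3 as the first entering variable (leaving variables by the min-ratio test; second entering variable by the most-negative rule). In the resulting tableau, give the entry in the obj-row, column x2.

27/5

Ratio test on column x3 — row 1: (4/5)/(1/5) = 4; row 2: (104/5)/(1/5) = 104; row 3: (7/5)/(3/5) = 7/3. Minimum is 7/3 at row 3 (x2 leaves); pivot element 3/5.
Divide row 3 by 3/5; eliminate column x3 from the other rows.
Second iteration: most negative obj-row entry is -3 in column x4, so x4 enters.
Ratio test on column x4 — row 1: (1/3)/(5/3) = 1/5; row 2: (61/3)/(8/3) = 61/8; row 3: (7/3)/(2/3) = 7/2. Minimum is 1/5 at row 1 (w1 leaves); pivot element 5/3.
Divide row 1 by 5/3; eliminate column x4 from the other rows.
After both pivots, the entry at the obj-row, column x2 is 27/5.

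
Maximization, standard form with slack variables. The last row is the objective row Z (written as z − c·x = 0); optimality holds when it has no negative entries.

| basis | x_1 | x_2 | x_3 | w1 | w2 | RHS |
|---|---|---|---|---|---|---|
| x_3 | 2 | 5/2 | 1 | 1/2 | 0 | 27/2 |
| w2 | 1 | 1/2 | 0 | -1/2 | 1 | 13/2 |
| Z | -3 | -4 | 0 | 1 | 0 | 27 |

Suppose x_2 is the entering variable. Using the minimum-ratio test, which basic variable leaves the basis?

x_3

Column x_2 entries and ratios — x_3: (27/2)/(5/2) = 27/5; w2: (13/2)/(1/2) = 13.
Smallest ratio is 27/5 in the row of x_3, so x_3 leaves.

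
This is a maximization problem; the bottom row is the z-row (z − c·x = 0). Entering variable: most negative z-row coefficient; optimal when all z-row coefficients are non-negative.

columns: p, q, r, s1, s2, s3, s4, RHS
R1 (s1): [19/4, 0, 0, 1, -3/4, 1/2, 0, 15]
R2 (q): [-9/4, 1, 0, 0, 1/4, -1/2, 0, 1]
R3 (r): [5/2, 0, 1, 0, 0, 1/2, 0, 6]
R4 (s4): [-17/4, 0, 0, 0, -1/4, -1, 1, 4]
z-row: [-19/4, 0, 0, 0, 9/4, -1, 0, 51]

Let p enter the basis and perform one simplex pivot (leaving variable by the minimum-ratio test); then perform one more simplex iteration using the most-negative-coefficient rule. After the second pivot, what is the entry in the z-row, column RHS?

Ratio test on column p — row 1: 15/(19/4) = 60/19; row 2: entry -9/4 ≤ 0; row 3: 6/(5/2) = 12/5; row 4: entry -17/4 ≤ 0. Minimum is 12/5 at row 3 (r leaves); pivot element 5/2.
Divide row 3 by 5/2; eliminate column p from the other rows.
Second iteration: most negative z-row entry is -1/20 in column s3, so s3 enters.
Ratio test on column s3 — row 1: entry -9/20 ≤ 0; row 2: entry -1/20 ≤ 0; row 3: (12/5)/(1/5) = 12; row 4: entry -3/20 ≤ 0. Minimum is 12 at row 3 (p leaves); pivot element 1/5.
Divide row 3 by 1/5; eliminate column s3 from the other rows.
After both pivots, the entry at the z-row, column RHS is 63.

63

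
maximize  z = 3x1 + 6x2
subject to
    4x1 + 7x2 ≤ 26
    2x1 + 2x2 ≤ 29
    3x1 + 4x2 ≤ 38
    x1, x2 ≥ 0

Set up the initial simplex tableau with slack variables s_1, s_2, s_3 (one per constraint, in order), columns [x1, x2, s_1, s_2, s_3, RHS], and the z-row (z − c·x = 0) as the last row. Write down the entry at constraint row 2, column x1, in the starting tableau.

2

Constraint 2 has coefficient 2 on x1.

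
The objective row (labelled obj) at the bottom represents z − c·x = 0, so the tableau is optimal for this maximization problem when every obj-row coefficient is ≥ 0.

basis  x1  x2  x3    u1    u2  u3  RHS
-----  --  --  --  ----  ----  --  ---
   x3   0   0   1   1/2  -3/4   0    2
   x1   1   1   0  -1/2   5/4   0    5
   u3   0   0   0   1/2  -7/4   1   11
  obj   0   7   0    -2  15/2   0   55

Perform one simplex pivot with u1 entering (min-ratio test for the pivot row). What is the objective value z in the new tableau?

Ratio test on column u1 — row 1: 2/(1/2) = 4; row 2: entry -1/2 ≤ 0; row 3: 11/(1/2) = 22. Minimum is 4 at row 1 (x3 leaves); pivot element 1/2.
Pivot on row 1; the obj-row RHS becomes 55 − (-2)·4 = 63.

63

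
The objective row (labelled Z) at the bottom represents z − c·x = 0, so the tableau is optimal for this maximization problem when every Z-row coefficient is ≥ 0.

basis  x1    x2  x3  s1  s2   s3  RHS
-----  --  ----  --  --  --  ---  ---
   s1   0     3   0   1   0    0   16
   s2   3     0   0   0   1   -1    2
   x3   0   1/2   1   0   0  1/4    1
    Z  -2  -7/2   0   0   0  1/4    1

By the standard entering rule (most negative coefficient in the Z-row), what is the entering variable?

Negative Z-row entries: x1: -2, x2: -7/2.
The most negative is -7/2 in column x2, so x2 enters.

x2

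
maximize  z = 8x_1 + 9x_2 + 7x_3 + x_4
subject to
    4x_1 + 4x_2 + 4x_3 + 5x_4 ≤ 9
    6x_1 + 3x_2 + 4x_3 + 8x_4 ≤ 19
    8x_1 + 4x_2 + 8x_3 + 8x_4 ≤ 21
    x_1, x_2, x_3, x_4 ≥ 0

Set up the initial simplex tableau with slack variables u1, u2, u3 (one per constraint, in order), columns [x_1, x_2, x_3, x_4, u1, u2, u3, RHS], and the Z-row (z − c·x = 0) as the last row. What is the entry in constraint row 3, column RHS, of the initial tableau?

21

The RHS of constraint 3 is b_3 = 21.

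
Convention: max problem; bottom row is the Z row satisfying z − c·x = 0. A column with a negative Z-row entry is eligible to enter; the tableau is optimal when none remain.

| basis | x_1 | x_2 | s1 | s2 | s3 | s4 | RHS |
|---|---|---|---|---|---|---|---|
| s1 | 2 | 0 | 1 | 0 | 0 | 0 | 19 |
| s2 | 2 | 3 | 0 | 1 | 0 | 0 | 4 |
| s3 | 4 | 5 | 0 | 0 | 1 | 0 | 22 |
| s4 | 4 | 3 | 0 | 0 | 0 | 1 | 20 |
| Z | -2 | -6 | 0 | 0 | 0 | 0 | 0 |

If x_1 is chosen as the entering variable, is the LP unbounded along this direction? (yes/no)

Column x_1 has positive entries in row(s) 1, 2, 3, 4, so the ratio test bounds it — not unbounded.

no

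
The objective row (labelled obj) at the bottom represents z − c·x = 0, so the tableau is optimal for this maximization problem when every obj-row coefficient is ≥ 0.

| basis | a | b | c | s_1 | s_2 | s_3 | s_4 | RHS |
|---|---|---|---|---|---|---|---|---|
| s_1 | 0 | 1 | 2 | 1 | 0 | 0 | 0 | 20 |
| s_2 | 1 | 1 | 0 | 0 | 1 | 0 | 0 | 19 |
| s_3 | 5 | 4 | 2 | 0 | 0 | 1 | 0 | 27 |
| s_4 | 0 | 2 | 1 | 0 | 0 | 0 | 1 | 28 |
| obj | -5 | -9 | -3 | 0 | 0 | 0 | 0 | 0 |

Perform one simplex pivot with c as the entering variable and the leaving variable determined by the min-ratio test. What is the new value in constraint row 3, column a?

Ratio test on column c — row 1: 20/2 = 10; row 2: entry 0 ≤ 0; row 3: 27/2 = 27/2; row 4: 28/1 = 28. Minimum is 10 at row 1 (s_1 leaves); pivot element 2.
Divide row 1 by 2; eliminate column c from the other rows.
Row 3 update in column a: 5 − 2·0 = 5.

5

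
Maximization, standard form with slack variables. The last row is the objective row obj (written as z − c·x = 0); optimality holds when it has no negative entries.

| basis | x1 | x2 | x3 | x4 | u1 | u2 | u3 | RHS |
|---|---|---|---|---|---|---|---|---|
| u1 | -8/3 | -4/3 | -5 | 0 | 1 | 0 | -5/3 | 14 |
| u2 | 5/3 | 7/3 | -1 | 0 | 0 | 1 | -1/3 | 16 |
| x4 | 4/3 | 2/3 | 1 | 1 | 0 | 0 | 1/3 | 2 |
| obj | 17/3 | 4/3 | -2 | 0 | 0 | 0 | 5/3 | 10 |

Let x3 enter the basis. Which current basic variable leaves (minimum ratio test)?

Column x3 entries and ratios — u1: -5 ≤ 0, skip; u2: -1 ≤ 0, skip; x4: 2/1 = 2.
Smallest ratio is 2 in the row of x4, so x4 leaves.

x4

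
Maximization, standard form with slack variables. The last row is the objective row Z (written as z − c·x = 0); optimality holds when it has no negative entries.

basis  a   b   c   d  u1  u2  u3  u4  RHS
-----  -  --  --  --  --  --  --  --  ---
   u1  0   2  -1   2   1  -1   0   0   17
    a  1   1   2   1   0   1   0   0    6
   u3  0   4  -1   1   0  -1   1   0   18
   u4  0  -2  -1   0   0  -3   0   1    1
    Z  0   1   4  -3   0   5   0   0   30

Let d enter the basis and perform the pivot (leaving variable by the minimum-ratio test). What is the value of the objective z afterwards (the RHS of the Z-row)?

Ratio test on column d — row 1: 17/2 = 17/2; row 2: 6/1 = 6; row 3: 18/1 = 18; row 4: entry 0 ≤ 0. Minimum is 6 at row 2 (a leaves); pivot element 1.
Pivot on row 2; the Z-row RHS becomes 30 − (-3)·6 = 48.

48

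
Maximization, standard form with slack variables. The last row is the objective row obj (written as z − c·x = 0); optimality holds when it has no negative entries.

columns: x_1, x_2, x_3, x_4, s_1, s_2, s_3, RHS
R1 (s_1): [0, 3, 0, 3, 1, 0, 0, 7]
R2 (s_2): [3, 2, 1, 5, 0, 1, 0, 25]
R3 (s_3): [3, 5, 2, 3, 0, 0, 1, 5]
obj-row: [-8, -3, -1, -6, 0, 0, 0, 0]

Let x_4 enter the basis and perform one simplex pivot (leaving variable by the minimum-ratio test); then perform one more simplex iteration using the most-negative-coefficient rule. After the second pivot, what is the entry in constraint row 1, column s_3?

0

Ratio test on column x_4 — row 1: 7/3 = 7/3; row 2: 25/5 = 5; row 3: 5/3 = 5/3. Minimum is 5/3 at row 3 (s_3 leaves); pivot element 3.
Divide row 3 by 3; eliminate column x_4 from the other rows.
Second iteration: most negative obj-row entry is -2 in column x_1, so x_1 enters.
Ratio test on column x_1 — row 1: entry -3 ≤ 0; row 2: entry -2 ≤ 0; row 3: (5/3)/1 = 5/3. Minimum is 5/3 at row 3 (x_4 leaves); pivot element 1.
Divide row 3 by 1; eliminate column x_1 from the other rows.
After both pivots, the entry at constraint row 1, column s_3 is 0.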